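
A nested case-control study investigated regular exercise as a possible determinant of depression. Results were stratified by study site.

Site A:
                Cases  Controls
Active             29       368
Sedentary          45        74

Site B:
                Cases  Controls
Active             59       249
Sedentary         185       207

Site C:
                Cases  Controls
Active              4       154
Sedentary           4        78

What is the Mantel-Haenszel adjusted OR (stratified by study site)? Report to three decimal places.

OR_MH = Σ(aᵢdᵢ/nᵢ) / Σ(bᵢcᵢ/nᵢ), where nᵢ is the stratum total.
Stratum 1 (Site A): n = 516; a·d/n = 29·74/516 = 4.1589; b·c/n = 368·45/516 = 32.0930
Stratum 2 (Site B): n = 700; a·d/n = 59·207/700 = 17.4471; b·c/n = 249·185/700 = 65.8071
Stratum 3 (Site C): n = 240; a·d/n = 4·78/240 = 1.3000; b·c/n = 154·4/240 = 2.5667
OR_MH = (4.1589 + 17.4471 + 1.3000) / (32.0930 + 65.8071 + 2.5667) = 22.9061 / 100.4668 = 0.22800

0.228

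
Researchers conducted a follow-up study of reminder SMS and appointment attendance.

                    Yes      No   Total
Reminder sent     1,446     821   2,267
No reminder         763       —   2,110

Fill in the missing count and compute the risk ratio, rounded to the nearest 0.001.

1.764

The missing cell is in the unexposed row: 2110 − 763 = 1347.
So a = 1446, b = 821, c = 763, d = 1347.
RR = [a/(a+b)] / [c/(c+d)] = (1446/2267) / (763/2110) = 0.63785/0.36161 = 1.76390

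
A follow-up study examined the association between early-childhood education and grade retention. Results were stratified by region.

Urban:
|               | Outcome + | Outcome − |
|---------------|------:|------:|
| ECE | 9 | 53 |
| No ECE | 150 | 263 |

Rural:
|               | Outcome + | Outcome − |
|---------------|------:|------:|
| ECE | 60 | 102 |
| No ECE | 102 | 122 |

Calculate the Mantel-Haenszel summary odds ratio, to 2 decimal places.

OR_MH = Σ(aᵢdᵢ/nᵢ) / Σ(bᵢcᵢ/nᵢ), where nᵢ is the stratum total.
Stratum 1 (Urban): n = 475; a·d/n = 9·263/475 = 4.9832; b·c/n = 53·150/475 = 16.7368
Stratum 2 (Rural): n = 386; a·d/n = 60·122/386 = 18.9637; b·c/n = 102·102/386 = 26.9534
OR_MH = (4.9832 + 18.9637) / (16.7368 + 26.9534) = 23.9469 / 43.6902 = 0.54811

0.55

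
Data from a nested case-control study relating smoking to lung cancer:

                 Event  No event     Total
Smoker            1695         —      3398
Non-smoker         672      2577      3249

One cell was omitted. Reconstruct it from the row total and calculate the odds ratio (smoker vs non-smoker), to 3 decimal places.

The missing cell is in the exposed row: 3398 − 1695 = 1703.
So a = 1695, b = 1703, c = 672, d = 2577.
OR = (a·d)/(b·c) = (1695 × 2577) / (1703 × 672) = 4368015 / 1144416 = 3.81681

3.817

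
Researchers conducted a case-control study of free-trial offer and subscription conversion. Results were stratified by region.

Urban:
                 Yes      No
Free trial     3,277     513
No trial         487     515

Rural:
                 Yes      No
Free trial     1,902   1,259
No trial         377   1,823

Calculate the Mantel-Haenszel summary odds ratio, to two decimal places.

OR_MH = Σ(aᵢdᵢ/nᵢ) / Σ(bᵢcᵢ/nᵢ), where nᵢ is the stratum total.
Stratum 1 (Urban): n = 4792; a·d/n = 3277·515/4792 = 352.1818; b·c/n = 513·487/4792 = 52.1350
Stratum 2 (Rural): n = 5361; a·d/n = 1902·1823/5361 = 646.7722; b·c/n = 1259·377/5361 = 88.5363
OR_MH = (352.1818 + 646.7722) / (52.1350 + 88.5363) = 998.9540 / 140.6713 = 7.10133

7.10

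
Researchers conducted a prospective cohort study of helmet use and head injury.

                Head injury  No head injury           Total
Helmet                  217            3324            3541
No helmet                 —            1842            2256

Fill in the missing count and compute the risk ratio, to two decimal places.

0.33

The missing cell is in the unexposed row: 2256 − 1842 = 414.
So a = 217, b = 3324, c = 414, d = 1842.
RR = [a/(a+b)] / [c/(c+d)] = (217/3541) / (414/2256) = 0.06128/0.18351 = 0.33394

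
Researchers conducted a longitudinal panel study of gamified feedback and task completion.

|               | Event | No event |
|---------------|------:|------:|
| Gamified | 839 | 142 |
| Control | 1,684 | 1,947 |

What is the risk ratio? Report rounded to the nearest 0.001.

1.844

Cells: a = 839, b = 142, c = 1684, d = 1947.
Risk in exposed = 839/981 = 0.85525; risk in unexposed = 1684/3631 = 0.46378.
RR = 0.85525 / 0.46378 = 1.84407
The risk among the exposed is 1.84 times that among the unexposed.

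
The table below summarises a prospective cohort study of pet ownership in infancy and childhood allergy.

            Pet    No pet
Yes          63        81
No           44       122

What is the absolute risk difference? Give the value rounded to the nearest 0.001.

Reading the table with exposure as columns: a = 63 (Pet, case), b = 44 (Pet, non-case), c = 81 (No pet, case), d = 122.
Risk in exposed = 63/107 = 0.588785; risk in unexposed = 81/203 = 0.399015.
Risk difference = 0.588785 − 0.399015 = 0.189770

0.190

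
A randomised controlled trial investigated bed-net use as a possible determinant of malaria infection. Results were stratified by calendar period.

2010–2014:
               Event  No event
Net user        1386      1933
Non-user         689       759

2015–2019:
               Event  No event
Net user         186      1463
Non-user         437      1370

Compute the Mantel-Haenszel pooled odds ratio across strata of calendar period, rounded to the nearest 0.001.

0.634

OR_MH = Σ(aᵢdᵢ/nᵢ) / Σ(bᵢcᵢ/nᵢ), where nᵢ is the stratum total.
Stratum 1 (2010–2014): n = 4767; a·d/n = 1386·759/4767 = 220.6784; b·c/n = 1933·689/4767 = 279.3868
Stratum 2 (2015–2019): n = 3456; a·d/n = 186·1370/3456 = 73.7326; b·c/n = 1463·437/3456 = 184.9916
OR_MH = (220.6784 + 73.7326) / (279.3868 + 184.9916) = 294.4111 / 464.3784 = 0.63399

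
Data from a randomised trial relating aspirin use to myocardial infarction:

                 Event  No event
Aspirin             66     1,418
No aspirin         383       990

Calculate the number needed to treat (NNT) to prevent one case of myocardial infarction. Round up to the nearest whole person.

5

Risk in treated group = 66/1484 = 0.04447; risk in control = 383/1373 = 0.27895.
Absolute risk reduction = 0.27895 − 0.04447 = 0.23448
NNT = 1 / ARR = 1 / 0.23448 = 4.265 → round up → 5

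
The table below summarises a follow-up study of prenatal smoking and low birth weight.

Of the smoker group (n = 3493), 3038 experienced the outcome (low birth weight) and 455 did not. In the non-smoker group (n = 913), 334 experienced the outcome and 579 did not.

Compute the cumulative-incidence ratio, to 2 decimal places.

2.38

From the description: a = 3038, b = 455, c = 334, d = 579.
Risk in exposed = 3038/3493 = 0.86974; risk in unexposed = 334/913 = 0.36583.
RR = 0.86974 / 0.36583 = 2.37746
The risk among the exposed is 2.38 times that among the unexposed.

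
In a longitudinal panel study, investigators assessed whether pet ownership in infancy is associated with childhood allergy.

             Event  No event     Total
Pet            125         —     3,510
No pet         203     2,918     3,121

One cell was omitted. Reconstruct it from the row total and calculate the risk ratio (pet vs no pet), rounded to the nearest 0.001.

The missing cell is in the exposed row: 3510 − 125 = 3385.
So a = 125, b = 3385, c = 203, d = 2918.
RR = [a/(a+b)] / [c/(c+d)] = (125/3510) / (203/3121) = 0.03561/0.06504 = 0.54752

0.548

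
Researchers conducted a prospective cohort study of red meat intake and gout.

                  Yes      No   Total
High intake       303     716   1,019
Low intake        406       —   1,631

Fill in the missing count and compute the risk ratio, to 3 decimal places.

1.195

The missing cell is in the unexposed row: 1631 − 406 = 1225.
So a = 303, b = 716, c = 406, d = 1225.
RR = [a/(a+b)] / [c/(c+d)] = (303/1019) / (406/1631) = 0.29735/0.24893 = 1.19453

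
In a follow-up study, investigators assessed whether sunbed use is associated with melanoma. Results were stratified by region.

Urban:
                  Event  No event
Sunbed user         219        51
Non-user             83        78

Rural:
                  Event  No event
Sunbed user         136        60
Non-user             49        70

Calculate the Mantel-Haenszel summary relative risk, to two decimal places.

RR_MH = Σ(aᵢ·n₀ᵢ/nᵢ) / Σ(cᵢ·n₁ᵢ/nᵢ), with n₁ᵢ = aᵢ+bᵢ (exposed), n₀ᵢ = cᵢ+dᵢ (unexposed), nᵢ = n₁ᵢ+n₀ᵢ.
Stratum 1 (Urban): n₁ = 270, n₀ = 161, n = 431; a·n₀/n = 219·161/431 = 81.8074; c·n₁/n = 83·270/431 = 51.9954
Stratum 2 (Rural): n₁ = 196, n₀ = 119, n = 315; a·n₀/n = 136·119/315 = 51.3778; c·n₁/n = 49·196/315 = 30.4889
RR_MH = (81.8074 + 51.3778) / (51.9954 + 30.4889) = 133.1852 / 82.4842 = 1.61467

1.61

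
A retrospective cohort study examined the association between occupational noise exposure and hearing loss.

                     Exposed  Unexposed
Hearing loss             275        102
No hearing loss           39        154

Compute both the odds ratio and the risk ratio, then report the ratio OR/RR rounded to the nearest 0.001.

4.843

Reading the table with exposure as columns: a = 275 (Exposed, case), b = 39 (Exposed, non-case), c = 102 (Unexposed, case), d = 154.
OR = (275·154)/(39·102) = 42350/3978 = 10.64605
Risk in exposed = 275/314 = 0.87580; risk in unexposed = 102/256 = 0.39844; RR = 2.19808
OR/RR = 10.64605 / 2.19808 = 4.84335
The outcome is not rare, so the OR lies further from 1 than the RR.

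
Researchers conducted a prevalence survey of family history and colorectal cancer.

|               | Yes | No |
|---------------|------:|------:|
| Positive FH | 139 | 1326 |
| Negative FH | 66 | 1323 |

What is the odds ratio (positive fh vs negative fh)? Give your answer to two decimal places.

Cells: a = 139, b = 1326, c = 66, d = 1323.
OR = (a·d)/(b·c) = (139 × 1323) / (1326 × 66) = 183897 / 87516 = 2.10130
The odds of colorectal cancer are about 2.10 times as high in the positive fh group.

2.10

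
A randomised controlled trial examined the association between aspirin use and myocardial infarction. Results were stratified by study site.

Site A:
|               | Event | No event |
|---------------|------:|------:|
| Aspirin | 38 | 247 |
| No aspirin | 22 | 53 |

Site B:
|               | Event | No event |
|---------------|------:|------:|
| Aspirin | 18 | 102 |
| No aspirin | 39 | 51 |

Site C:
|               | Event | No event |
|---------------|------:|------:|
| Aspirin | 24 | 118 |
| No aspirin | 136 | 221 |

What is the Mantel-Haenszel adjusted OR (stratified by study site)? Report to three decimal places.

0.311

OR_MH = Σ(aᵢdᵢ/nᵢ) / Σ(bᵢcᵢ/nᵢ), where nᵢ is the stratum total.
Stratum 1 (Site A): n = 360; a·d/n = 38·53/360 = 5.5944; b·c/n = 247·22/360 = 15.0944
Stratum 2 (Site B): n = 210; a·d/n = 18·51/210 = 4.3714; b·c/n = 102·39/210 = 18.9429
Stratum 3 (Site C): n = 499; a·d/n = 24·221/499 = 10.6293; b·c/n = 118·136/499 = 32.1603
OR_MH = (5.5944 + 4.3714 + 10.6293) / (15.0944 + 18.9429 + 32.1603) = 20.5951 / 66.1976 = 0.31112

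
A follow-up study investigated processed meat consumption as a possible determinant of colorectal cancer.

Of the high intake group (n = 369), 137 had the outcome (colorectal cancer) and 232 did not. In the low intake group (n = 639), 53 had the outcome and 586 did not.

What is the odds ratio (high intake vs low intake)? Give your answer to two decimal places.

6.53

From the description: a = 137, b = 232, c = 53, d = 586.
OR = (a·d)/(b·c) = (137 × 586) / (232 × 53) = 80282 / 12296 = 6.52912
The odds of colorectal cancer are about 6.53 times as high in the high intake group.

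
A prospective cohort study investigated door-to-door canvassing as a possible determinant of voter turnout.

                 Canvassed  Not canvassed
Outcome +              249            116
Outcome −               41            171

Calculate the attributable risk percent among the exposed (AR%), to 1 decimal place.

Reading the table with exposure as columns: a = 249 (Canvassed, case), b = 41 (Canvassed, non-case), c = 116 (Not canvassed, case), d = 171.
Risk in exposed = 249/290 = 0.85862; risk in unexposed = 116/287 = 0.40418.
RR = 0.85862/0.40418 = 2.12435
AR% = (RR − 1)/RR × 100 = (2.12435 − 1)/2.12435 × 100 = 52.9267%

52.9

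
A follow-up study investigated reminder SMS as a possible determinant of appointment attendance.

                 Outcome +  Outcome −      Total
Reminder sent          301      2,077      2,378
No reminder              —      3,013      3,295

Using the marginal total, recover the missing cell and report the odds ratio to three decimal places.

The missing cell is in the unexposed row: 3295 − 3013 = 282.
So a = 301, b = 2077, c = 282, d = 3013.
OR = (a·d)/(b·c) = (301 × 3013) / (2077 × 282) = 906913 / 585714 = 1.54839

1.548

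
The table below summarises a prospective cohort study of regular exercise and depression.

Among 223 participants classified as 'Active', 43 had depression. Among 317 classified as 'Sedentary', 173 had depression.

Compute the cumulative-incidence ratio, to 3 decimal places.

From the description: a = 43, b = 180, c = 173, d = 144.
Risk in exposed = 43/223 = 0.19283; risk in unexposed = 173/317 = 0.54574.
RR = 0.19283 / 0.54574 = 0.35333
The risk is 65% lower among the exposed than among the unexposed.

0.353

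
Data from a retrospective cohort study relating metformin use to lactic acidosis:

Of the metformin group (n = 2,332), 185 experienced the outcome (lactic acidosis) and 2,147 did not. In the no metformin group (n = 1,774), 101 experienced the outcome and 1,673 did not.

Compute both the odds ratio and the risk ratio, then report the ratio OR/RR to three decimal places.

1.024

From the description: a = 185, b = 2147, c = 101, d = 1673.
OR = (185·1673)/(2147·101) = 309505/216847 = 1.42730
Risk in exposed = 185/2332 = 0.07933; risk in unexposed = 101/1774 = 0.05693; RR = 1.39340
OR/RR = 1.42730 / 1.39340 = 1.02433
The outcome is rare in both groups, so OR ≈ RR (ratio near 1).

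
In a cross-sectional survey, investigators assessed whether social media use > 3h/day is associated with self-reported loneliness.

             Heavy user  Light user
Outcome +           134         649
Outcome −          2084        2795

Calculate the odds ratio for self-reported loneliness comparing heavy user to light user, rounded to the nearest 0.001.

0.277

Reading the table with exposure as columns: a = 134 (Heavy user, case), b = 2084 (Heavy user, non-case), c = 649 (Light user, case), d = 2795.
OR = (a·d)/(b·c) = (134 × 2795) / (2084 × 649) = 374530 / 1352516 = 0.27691
Exposure is associated with lower odds of self-reported loneliness (OR = 0.28 < 1).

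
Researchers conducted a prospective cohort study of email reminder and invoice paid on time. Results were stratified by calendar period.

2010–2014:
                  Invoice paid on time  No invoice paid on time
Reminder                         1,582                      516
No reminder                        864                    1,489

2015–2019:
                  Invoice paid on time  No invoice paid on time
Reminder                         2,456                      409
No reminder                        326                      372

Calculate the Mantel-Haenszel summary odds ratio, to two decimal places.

OR_MH = Σ(aᵢdᵢ/nᵢ) / Σ(bᵢcᵢ/nᵢ), where nᵢ is the stratum total.
Stratum 1 (2010–2014): n = 4451; a·d/n = 1582·1489/4451 = 529.2289; b·c/n = 516·864/4451 = 100.1627
Stratum 2 (2015–2019): n = 3563; a·d/n = 2456·372/3563 = 256.4221; b·c/n = 409·326/3563 = 37.4218
OR_MH = (529.2289 + 256.4221) / (100.1627 + 37.4218) = 785.6511 / 137.5845 = 5.71032

5.71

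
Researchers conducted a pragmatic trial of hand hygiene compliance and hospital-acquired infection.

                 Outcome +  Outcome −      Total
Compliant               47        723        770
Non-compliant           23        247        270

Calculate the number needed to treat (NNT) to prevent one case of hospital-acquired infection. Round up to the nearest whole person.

Risk in treated group = 47/770 = 0.06104; risk in control = 23/270 = 0.08519.
Absolute risk reduction = 0.08519 − 0.06104 = 0.02415
NNT = 1 / ARR = 1 / 0.02415 = 41.414 → round up → 42

42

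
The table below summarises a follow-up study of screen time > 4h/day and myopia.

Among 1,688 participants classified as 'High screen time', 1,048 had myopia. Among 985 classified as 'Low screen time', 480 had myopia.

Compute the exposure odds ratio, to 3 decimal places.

From the description: a = 1048, b = 640, c = 480, d = 505.
OR = (a·d)/(b·c) = (1048 × 505) / (640 × 480) = 529240 / 307200 = 1.72279
The odds of myopia are about 1.72 times as high in the high screen time group.

1.723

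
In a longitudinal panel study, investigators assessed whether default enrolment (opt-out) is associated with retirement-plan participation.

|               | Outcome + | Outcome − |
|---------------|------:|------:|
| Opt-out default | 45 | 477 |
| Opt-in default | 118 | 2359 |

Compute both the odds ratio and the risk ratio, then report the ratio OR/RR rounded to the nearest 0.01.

1.04

Cells: a = 45, b = 477, c = 118, d = 2359.
OR = (45·2359)/(477·118) = 106155/56286 = 1.88599
Risk in exposed = 45/522 = 0.08621; risk in unexposed = 118/2477 = 0.04764; RR = 1.80961
OR/RR = 1.88599 / 1.80961 = 1.04221
The outcome is rare in both groups, so OR ≈ RR (ratio near 1).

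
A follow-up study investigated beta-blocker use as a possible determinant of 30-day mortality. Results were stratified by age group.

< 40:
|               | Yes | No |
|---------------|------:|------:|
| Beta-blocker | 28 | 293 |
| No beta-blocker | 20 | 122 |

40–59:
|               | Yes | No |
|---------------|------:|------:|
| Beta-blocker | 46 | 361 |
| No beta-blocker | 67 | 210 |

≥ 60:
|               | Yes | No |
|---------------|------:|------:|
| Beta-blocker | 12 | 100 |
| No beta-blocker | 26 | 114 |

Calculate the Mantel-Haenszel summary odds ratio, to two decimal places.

0.46

OR_MH = Σ(aᵢdᵢ/nᵢ) / Σ(bᵢcᵢ/nᵢ), where nᵢ is the stratum total.
Stratum 1 (< 40): n = 463; a·d/n = 28·122/463 = 7.3780; b·c/n = 293·20/463 = 12.6566
Stratum 2 (40–59): n = 684; a·d/n = 46·210/684 = 14.1228; b·c/n = 361·67/684 = 35.3611
Stratum 3 (≥ 60): n = 252; a·d/n = 12·114/252 = 5.4286; b·c/n = 100·26/252 = 10.3175
OR_MH = (7.3780 + 14.1228 + 5.4286) / (12.6566 + 35.3611 + 10.3175) = 26.9293 / 58.3352 = 0.46163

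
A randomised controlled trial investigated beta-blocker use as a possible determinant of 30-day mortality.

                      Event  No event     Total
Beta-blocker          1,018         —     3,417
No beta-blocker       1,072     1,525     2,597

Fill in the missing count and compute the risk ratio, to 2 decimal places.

The missing cell is in the exposed row: 3417 − 1018 = 2399.
So a = 1018, b = 2399, c = 1072, d = 1525.
RR = [a/(a+b)] / [c/(c+d)] = (1018/3417) / (1072/2597) = 0.29792/0.41278 = 0.72174

0.72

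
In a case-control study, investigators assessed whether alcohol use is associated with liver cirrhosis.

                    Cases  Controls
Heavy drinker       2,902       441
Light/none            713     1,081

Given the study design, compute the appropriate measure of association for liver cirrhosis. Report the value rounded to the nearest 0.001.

9.977

Cells: a = 2902, b = 441, c = 713, d = 1081.
This is a case-control study: participants were sampled on outcome status, so risks in the source population cannot be estimated directly — relative risk is not valid here. The odds ratio is the appropriate measure.
OR = (a·d)/(b·c) = (2902 × 1081) / (441 × 713) = 3137062 / 314433 = 9.97689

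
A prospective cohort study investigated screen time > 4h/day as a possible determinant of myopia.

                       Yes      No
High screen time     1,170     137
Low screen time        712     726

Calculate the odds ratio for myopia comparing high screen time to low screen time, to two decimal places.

8.71

Cells: a = 1170, b = 137, c = 712, d = 726.
OR = (a·d)/(b·c) = (1170 × 726) / (137 × 712) = 849420 / 97544 = 8.70807
The odds of myopia are about 8.71 times as high in the high screen time group.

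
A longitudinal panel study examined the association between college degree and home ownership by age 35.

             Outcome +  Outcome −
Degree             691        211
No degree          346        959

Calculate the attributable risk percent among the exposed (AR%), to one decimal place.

65.4

Cells: a = 691, b = 211, c = 346, d = 959.
Risk in exposed = 691/902 = 0.76608; risk in unexposed = 346/1305 = 0.26513.
RR = 0.76608/0.26513 = 2.88939
AR% = (RR − 1)/RR × 100 = (2.88939 − 1)/2.88939 × 100 = 65.3906%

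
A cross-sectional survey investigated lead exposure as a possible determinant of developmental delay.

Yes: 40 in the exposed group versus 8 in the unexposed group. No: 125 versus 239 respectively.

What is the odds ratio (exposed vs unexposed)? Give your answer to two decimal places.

From the description: a = 40, b = 125, c = 8, d = 239.
OR = (a·d)/(b·c) = (40 × 239) / (125 × 8) = 9560 / 1000 = 9.56000
The odds of developmental delay are about 9.56 times as high in the exposed group.

9.56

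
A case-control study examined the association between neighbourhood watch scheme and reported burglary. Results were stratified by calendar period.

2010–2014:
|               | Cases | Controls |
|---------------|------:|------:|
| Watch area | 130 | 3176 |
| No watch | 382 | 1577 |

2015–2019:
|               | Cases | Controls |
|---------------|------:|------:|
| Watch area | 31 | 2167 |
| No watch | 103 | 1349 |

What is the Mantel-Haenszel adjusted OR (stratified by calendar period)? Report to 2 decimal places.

0.17

OR_MH = Σ(aᵢdᵢ/nᵢ) / Σ(bᵢcᵢ/nᵢ), where nᵢ is the stratum total.
Stratum 1 (2010–2014): n = 5265; a·d/n = 130·1577/5265 = 38.9383; b·c/n = 3176·382/5265 = 230.4334
Stratum 2 (2015–2019): n = 3650; a·d/n = 31·1349/3650 = 11.4573; b·c/n = 2167·103/3650 = 61.1510
OR_MH = (38.9383 + 11.4573) / (230.4334 + 61.1510) = 50.3955 / 291.5844 = 0.17283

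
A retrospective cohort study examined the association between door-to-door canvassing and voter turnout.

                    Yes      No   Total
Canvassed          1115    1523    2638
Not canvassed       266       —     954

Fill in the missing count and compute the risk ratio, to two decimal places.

1.52

The missing cell is in the unexposed row: 954 − 266 = 688.
So a = 1115, b = 1523, c = 266, d = 688.
RR = [a/(a+b)] / [c/(c+d)] = (1115/2638) / (266/954) = 0.42267/0.27883 = 1.51589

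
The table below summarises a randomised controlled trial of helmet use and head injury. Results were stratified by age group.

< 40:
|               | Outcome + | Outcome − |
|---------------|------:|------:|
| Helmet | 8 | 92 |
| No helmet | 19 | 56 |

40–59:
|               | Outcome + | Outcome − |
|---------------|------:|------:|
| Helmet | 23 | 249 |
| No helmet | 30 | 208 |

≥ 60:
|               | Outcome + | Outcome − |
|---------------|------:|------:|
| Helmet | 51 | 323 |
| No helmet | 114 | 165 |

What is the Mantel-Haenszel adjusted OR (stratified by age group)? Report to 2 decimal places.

0.31

OR_MH = Σ(aᵢdᵢ/nᵢ) / Σ(bᵢcᵢ/nᵢ), where nᵢ is the stratum total.
Stratum 1 (< 40): n = 175; a·d/n = 8·56/175 = 2.5600; b·c/n = 92·19/175 = 9.9886
Stratum 2 (40–59): n = 510; a·d/n = 23·208/510 = 9.3804; b·c/n = 249·30/510 = 14.6471
Stratum 3 (≥ 60): n = 653; a·d/n = 51·165/653 = 12.8867; b·c/n = 323·114/653 = 56.3890
OR_MH = (2.5600 + 9.3804 + 12.8867) / (9.9886 + 14.6471 + 56.3890) = 24.8271 / 81.0246 = 0.30641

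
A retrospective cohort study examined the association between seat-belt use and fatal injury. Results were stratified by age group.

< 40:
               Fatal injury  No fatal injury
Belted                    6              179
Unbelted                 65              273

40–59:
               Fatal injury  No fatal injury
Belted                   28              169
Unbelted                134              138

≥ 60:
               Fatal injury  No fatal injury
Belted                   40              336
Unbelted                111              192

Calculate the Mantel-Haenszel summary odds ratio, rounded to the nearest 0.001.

OR_MH = Σ(aᵢdᵢ/nᵢ) / Σ(bᵢcᵢ/nᵢ), where nᵢ is the stratum total.
Stratum 1 (< 40): n = 523; a·d/n = 6·273/523 = 3.1319; b·c/n = 179·65/523 = 22.2467
Stratum 2 (40–59): n = 469; a·d/n = 28·138/469 = 8.2388; b·c/n = 169·134/469 = 48.2857
Stratum 3 (≥ 60): n = 679; a·d/n = 40·192/679 = 11.3108; b·c/n = 336·111/679 = 54.9278
OR_MH = (3.1319 + 8.2388 + 11.3108) / (22.2467 + 48.2857 + 54.9278) = 22.6815 / 125.4602 = 0.18079

0.181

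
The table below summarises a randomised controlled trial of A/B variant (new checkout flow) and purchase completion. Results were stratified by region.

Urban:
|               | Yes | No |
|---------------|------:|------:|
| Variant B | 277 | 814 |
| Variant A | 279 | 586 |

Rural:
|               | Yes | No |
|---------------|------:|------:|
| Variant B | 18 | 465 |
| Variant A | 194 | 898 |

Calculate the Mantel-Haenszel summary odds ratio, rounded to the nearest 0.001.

0.538

OR_MH = Σ(aᵢdᵢ/nᵢ) / Σ(bᵢcᵢ/nᵢ), where nᵢ is the stratum total.
Stratum 1 (Urban): n = 1956; a·d/n = 277·586/1956 = 82.9867; b·c/n = 814·279/1956 = 116.1074
Stratum 2 (Rural): n = 1575; a·d/n = 18·898/1575 = 10.2629; b·c/n = 465·194/1575 = 57.2762
OR_MH = (82.9867 + 10.2629) / (116.1074 + 57.2762) = 93.2496 / 173.3836 = 0.53782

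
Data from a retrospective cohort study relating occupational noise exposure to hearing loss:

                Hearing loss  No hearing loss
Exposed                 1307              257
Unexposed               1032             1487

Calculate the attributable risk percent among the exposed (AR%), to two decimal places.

Cells: a = 1307, b = 257, c = 1032, d = 1487.
Risk in exposed = 1307/1564 = 0.83568; risk in unexposed = 1032/2519 = 0.40969.
RR = 0.83568/0.40969 = 2.03980
AR% = (RR − 1)/RR × 100 = (2.03980 − 1)/2.03980 × 100 = 50.9756%

50.98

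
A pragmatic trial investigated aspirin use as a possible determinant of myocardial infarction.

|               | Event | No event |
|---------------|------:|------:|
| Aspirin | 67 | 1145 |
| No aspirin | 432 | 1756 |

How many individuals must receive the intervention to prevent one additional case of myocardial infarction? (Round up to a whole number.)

8

Risk in treated group = 67/1212 = 0.05528; risk in control = 432/2188 = 0.19744.
Absolute risk reduction = 0.19744 − 0.05528 = 0.14216
NNT = 1 / ARR = 1 / 0.14216 = 7.034 → round up → 8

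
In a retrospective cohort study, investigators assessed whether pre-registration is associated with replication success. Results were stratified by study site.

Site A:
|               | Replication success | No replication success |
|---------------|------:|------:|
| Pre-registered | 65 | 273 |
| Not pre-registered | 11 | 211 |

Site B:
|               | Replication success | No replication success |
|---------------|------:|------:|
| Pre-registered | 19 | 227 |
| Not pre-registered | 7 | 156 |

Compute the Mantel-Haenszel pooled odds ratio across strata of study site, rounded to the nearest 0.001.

3.432

OR_MH = Σ(aᵢdᵢ/nᵢ) / Σ(bᵢcᵢ/nᵢ), where nᵢ is the stratum total.
Stratum 1 (Site A): n = 560; a·d/n = 65·211/560 = 24.4911; b·c/n = 273·11/560 = 5.3625
Stratum 2 (Site B): n = 409; a·d/n = 19·156/409 = 7.2469; b·c/n = 227·7/409 = 3.8851
OR_MH = (24.4911 + 7.2469) / (5.3625 + 3.8851) = 31.7380 / 9.2476 = 3.43203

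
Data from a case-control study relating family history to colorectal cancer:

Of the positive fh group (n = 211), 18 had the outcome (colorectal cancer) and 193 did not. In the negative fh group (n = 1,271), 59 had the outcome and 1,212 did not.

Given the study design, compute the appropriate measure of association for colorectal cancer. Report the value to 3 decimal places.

1.916

From the description: a = 18, b = 193, c = 59, d = 1212.
This is a case-control study: participants were sampled on outcome status, so risks in the source population cannot be estimated directly — relative risk is not valid here. The odds ratio is the appropriate measure.
OR = (a·d)/(b·c) = (18 × 1212) / (193 × 59) = 21816 / 11387 = 1.91587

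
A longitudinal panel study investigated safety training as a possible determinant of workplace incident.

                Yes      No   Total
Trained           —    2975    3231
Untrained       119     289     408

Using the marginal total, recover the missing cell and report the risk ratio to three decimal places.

0.272

The missing cell is in the exposed row: 3231 − 2975 = 256.
So a = 256, b = 2975, c = 119, d = 289.
RR = [a/(a+b)] / [c/(c+d)] = (256/3231) / (119/408) = 0.07923/0.29167 = 0.27165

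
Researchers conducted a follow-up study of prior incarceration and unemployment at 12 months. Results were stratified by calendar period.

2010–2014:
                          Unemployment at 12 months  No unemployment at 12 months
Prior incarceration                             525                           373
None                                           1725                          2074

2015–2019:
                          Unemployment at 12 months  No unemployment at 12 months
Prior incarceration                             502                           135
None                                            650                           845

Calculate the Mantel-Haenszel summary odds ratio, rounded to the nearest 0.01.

2.42

OR_MH = Σ(aᵢdᵢ/nᵢ) / Σ(bᵢcᵢ/nᵢ), where nᵢ is the stratum total.
Stratum 1 (2010–2014): n = 4697; a·d/n = 525·2074/4697 = 231.8182; b·c/n = 373·1725/4697 = 136.9864
Stratum 2 (2015–2019): n = 2132; a·d/n = 502·845/2132 = 198.9634; b·c/n = 135·650/2132 = 41.1585
OR_MH = (231.8182 + 198.9634) / (136.9864 + 41.1585) = 430.7816 / 178.1449 = 2.41815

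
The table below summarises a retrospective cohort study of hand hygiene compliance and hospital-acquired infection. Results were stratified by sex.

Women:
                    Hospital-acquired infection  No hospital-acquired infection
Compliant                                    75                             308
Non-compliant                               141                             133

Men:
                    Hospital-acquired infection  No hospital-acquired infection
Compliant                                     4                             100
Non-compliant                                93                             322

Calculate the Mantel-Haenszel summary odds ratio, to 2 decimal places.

OR_MH = Σ(aᵢdᵢ/nᵢ) / Σ(bᵢcᵢ/nᵢ), where nᵢ is the stratum total.
Stratum 1 (Women): n = 657; a·d/n = 75·133/657 = 15.1826; b·c/n = 308·141/657 = 66.1005
Stratum 2 (Men): n = 519; a·d/n = 4·322/519 = 2.4817; b·c/n = 100·93/519 = 17.9191
OR_MH = (15.1826 + 2.4817) / (66.1005 + 17.9191) = 17.6643 / 84.0195 = 0.21024

0.21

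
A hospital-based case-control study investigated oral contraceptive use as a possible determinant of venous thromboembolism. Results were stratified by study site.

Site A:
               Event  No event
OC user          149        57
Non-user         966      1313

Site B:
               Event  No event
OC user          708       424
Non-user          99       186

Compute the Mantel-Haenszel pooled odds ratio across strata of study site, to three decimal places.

3.315

OR_MH = Σ(aᵢdᵢ/nᵢ) / Σ(bᵢcᵢ/nᵢ), where nᵢ is the stratum total.
Stratum 1 (Site A): n = 2485; a·d/n = 149·1313/2485 = 78.7272; b·c/n = 57·966/2485 = 22.1577
Stratum 2 (Site B): n = 1417; a·d/n = 708·186/1417 = 92.9344; b·c/n = 424·99/1417 = 29.6231
OR_MH = (78.7272 + 92.9344) / (22.1577 + 29.6231) = 171.6615 / 51.7809 = 3.31515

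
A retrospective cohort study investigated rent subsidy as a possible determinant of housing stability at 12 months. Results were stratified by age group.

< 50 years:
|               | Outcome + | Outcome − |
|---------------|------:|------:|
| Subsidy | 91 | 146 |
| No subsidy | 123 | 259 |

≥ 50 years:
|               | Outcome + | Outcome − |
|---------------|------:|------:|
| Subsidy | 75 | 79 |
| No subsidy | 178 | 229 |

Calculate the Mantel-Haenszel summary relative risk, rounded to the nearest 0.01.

RR_MH = Σ(aᵢ·n₀ᵢ/nᵢ) / Σ(cᵢ·n₁ᵢ/nᵢ), with n₁ᵢ = aᵢ+bᵢ (exposed), n₀ᵢ = cᵢ+dᵢ (unexposed), nᵢ = n₁ᵢ+n₀ᵢ.
Stratum 1 (< 50 years): n₁ = 237, n₀ = 382, n = 619; a·n₀/n = 91·382/619 = 56.1583; c·n₁/n = 123·237/619 = 47.0937
Stratum 2 (≥ 50 years): n₁ = 154, n₀ = 407, n = 561; a·n₀/n = 75·407/561 = 54.4118; c·n₁/n = 178·154/561 = 48.8627
RR_MH = (56.1583 + 54.4118) / (47.0937 + 48.8627) = 110.5701 / 95.9564 = 1.15229

1.15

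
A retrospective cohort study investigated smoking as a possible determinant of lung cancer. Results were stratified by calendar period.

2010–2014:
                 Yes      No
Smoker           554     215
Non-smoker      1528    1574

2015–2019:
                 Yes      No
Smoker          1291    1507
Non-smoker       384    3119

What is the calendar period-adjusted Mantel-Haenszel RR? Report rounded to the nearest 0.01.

RR_MH = Σ(aᵢ·n₀ᵢ/nᵢ) / Σ(cᵢ·n₁ᵢ/nᵢ), with n₁ᵢ = aᵢ+bᵢ (exposed), n₀ᵢ = cᵢ+dᵢ (unexposed), nᵢ = n₁ᵢ+n₀ᵢ.
Stratum 1 (2010–2014): n₁ = 769, n₀ = 3102, n = 3871; a·n₀/n = 554·3102/3871 = 443.9442; c·n₁/n = 1528·769/3871 = 303.5474
Stratum 2 (2015–2019): n₁ = 2798, n₀ = 3503, n = 6301; a·n₀/n = 1291·3503/6301 = 717.7231; c·n₁/n = 384·2798/6301 = 170.5177
RR_MH = (443.9442 + 717.7231) / (303.5474 + 170.5177) = 1161.6673 / 474.0651 = 2.45044

2.45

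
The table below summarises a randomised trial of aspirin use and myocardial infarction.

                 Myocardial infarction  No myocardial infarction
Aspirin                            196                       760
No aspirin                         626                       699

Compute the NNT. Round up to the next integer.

4

Risk in treated group = 196/956 = 0.20502; risk in control = 626/1325 = 0.47245.
Absolute risk reduction = 0.47245 − 0.20502 = 0.26743
NNT = 1 / ARR = 1 / 0.26743 = 3.739 → round up → 4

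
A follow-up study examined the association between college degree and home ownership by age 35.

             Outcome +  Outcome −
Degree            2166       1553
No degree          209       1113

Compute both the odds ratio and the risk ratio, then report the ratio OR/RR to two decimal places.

2.02

Cells: a = 2166, b = 1553, c = 209, d = 1113.
OR = (2166·1113)/(1553·209) = 2410758/324577 = 7.42738
Risk in exposed = 2166/3719 = 0.58241; risk in unexposed = 209/1322 = 0.15809; RR = 3.68398
OR/RR = 7.42738 / 3.68398 = 2.01613
The outcome is not rare, so the OR lies further from 1 than the RR.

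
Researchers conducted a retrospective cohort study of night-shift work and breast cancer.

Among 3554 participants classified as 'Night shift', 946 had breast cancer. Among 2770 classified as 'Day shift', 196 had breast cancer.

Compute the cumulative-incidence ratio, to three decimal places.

From the description: a = 946, b = 2608, c = 196, d = 2574.
Risk in exposed = 946/3554 = 0.26618; risk in unexposed = 196/2770 = 0.07076.
RR = 0.26618 / 0.07076 = 3.76181
The risk among the exposed is 3.76 times that among the unexposed.

3.762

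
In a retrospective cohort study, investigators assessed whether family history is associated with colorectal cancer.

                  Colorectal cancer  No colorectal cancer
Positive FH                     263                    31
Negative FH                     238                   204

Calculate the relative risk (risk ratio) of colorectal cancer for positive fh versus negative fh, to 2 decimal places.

1.66

Cells: a = 263, b = 31, c = 238, d = 204.
Risk in exposed = 263/294 = 0.89456; risk in unexposed = 238/442 = 0.53846.
RR = 0.89456 / 0.53846 = 1.66132
The risk among the exposed is 1.66 times that among the unexposed.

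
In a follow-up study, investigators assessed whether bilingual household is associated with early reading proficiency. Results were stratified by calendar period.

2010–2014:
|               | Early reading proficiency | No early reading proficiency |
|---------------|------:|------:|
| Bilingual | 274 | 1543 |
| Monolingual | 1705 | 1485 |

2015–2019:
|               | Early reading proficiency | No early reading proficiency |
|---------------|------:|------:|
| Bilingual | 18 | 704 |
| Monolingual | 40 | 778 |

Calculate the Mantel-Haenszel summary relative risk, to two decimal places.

0.29

RR_MH = Σ(aᵢ·n₀ᵢ/nᵢ) / Σ(cᵢ·n₁ᵢ/nᵢ), with n₁ᵢ = aᵢ+bᵢ (exposed), n₀ᵢ = cᵢ+dᵢ (unexposed), nᵢ = n₁ᵢ+n₀ᵢ.
Stratum 1 (2010–2014): n₁ = 1817, n₀ = 3190, n = 5007; a·n₀/n = 274·3190/5007 = 174.5676; c·n₁/n = 1705·1817/5007 = 618.7308
Stratum 2 (2015–2019): n₁ = 722, n₀ = 818, n = 1540; a·n₀/n = 18·818/1540 = 9.5610; c·n₁/n = 40·722/1540 = 18.7532
RR_MH = (174.5676 + 9.5610) / (618.7308 + 18.7532) = 184.1286 / 637.4840 = 0.28884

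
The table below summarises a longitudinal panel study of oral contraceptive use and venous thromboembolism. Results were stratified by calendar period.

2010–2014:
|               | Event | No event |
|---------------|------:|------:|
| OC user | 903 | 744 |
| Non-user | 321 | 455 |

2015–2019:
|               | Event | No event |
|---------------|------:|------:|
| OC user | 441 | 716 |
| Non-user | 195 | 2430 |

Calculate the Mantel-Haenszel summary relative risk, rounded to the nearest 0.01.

2.14

RR_MH = Σ(aᵢ·n₀ᵢ/nᵢ) / Σ(cᵢ·n₁ᵢ/nᵢ), with n₁ᵢ = aᵢ+bᵢ (exposed), n₀ᵢ = cᵢ+dᵢ (unexposed), nᵢ = n₁ᵢ+n₀ᵢ.
Stratum 1 (2010–2014): n₁ = 1647, n₀ = 776, n = 2423; a·n₀/n = 903·776/2423 = 289.1985; c·n₁/n = 321·1647/2423 = 218.1952
Stratum 2 (2015–2019): n₁ = 1157, n₀ = 2625, n = 3782; a·n₀/n = 441·2625/3782 = 306.0880; c·n₁/n = 195·1157/3782 = 59.6549
RR_MH = (289.1985 + 306.0880) / (218.1952 + 59.6549) = 595.2866 / 277.8502 = 2.14247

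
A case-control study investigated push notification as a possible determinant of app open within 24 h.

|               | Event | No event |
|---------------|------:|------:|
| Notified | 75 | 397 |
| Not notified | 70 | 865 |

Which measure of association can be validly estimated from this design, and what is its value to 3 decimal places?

Cells: a = 75, b = 397, c = 70, d = 865.
This is a case-control study: participants were sampled on outcome status, so risks in the source population cannot be estimated directly — relative risk is not valid here. The odds ratio is the appropriate measure.
OR = (a·d)/(b·c) = (75 × 865) / (397 × 70) = 64875 / 27790 = 2.33447

2.334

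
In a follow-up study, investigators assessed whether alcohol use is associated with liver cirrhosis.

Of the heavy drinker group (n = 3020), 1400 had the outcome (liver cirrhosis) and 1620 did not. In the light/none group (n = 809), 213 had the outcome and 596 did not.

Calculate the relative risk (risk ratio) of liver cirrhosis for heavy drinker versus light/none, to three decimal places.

From the description: a = 1400, b = 1620, c = 213, d = 596.
Risk in exposed = 1400/3020 = 0.46358; risk in unexposed = 213/809 = 0.26329.
RR = 0.46358 / 0.26329 = 1.76072
The risk among the exposed is 1.76 times that among the unexposed.

1.761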